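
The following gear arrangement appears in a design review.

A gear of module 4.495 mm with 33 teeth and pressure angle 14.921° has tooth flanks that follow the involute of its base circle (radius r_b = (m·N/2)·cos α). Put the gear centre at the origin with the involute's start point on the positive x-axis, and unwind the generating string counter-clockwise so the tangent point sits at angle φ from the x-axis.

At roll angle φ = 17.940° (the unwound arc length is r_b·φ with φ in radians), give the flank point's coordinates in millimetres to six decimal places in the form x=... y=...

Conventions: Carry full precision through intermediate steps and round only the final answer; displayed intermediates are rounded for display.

x=75.094138 y=0.726159

class = single-mesh tooth geometry [base-circle involute, m = 4.495, 33T]
pitch radius r_p = m·N/2 = 4.495·33/2 = 74.167500
base radius r_b = r_p·cos α = 74.167500·cos 14.921° = 71.666703
roll angle φ = 17.940° = 0.31311207 rad
x = r_b·(cos φ + φ·sin φ) = 75.094138
y = r_b·(sin φ − φ·cos φ) = 0.726159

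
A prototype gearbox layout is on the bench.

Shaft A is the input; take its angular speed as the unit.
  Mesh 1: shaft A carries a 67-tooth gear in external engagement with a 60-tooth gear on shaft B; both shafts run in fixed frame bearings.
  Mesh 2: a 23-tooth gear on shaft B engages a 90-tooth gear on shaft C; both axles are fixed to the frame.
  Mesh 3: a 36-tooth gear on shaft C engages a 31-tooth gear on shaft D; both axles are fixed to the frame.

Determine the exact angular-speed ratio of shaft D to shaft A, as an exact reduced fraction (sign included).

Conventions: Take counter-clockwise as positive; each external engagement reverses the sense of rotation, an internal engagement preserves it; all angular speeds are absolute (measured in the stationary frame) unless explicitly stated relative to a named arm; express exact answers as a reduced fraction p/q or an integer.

-1541/4650

class = fixed-axis compound train [3 meshes; 3 ratios multiply, 3 sense flips]
mesh 1 [67T→60T]: running ratio 67/60, sense −
mesh 2 [23T→90T]: running ratio 1541/5400, sense +
mesh 3 [36T→31T]: running ratio 1541/4650, sense −
ω_out/ω_in = -1541/4650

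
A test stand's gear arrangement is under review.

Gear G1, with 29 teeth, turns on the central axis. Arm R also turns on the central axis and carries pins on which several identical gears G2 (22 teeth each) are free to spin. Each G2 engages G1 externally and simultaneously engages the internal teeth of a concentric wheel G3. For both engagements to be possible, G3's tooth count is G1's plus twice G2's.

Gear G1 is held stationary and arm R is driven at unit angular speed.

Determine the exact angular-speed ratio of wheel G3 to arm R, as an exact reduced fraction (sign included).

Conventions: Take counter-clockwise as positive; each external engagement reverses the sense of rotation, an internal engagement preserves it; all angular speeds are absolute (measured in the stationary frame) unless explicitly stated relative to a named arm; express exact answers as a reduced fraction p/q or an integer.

102/73

topology: planetary set — G1 29T / G2 22T / G3 73T, arm = carrier (Willis)
ring teeth: 29 + 2·22 = 73
29(ω_sun−ω_arm) = −73(ω_ring−ω_arm),  ω_sun = 0, ω_arm = 1
ω_ring = 1 − (29/73)(0−1) = 102/73
ω_out/ω_in = 102/73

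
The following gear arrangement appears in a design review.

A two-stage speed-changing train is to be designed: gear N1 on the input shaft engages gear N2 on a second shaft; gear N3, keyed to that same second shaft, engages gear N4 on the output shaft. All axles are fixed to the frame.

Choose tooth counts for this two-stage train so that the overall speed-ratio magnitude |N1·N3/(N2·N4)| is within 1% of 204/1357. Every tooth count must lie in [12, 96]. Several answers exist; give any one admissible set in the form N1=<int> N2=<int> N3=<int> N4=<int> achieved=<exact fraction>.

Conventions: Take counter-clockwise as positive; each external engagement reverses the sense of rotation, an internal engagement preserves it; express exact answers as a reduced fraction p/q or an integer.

N1=12 N2=23 N3=17 N4=59 achieved=204/1357

design class (target 204/1357): fixed-axis compound train
target = 204/1357 in lowest terms: an exact hit needs N1·N3 = k·204 and N2·N4 = k·1357 for one integer k, every count in [12, 96]; additionally prefer no 1:1 stage (N1 ≠ N2, N3 ≠ N4)
k = 1: N1·N3 = 204 = 12·17, N2·N4 = 1357 = 23·59
achieved = 12·17/(23·59) = 204/1357; |achieved − target| = 0 ≤ 51/33925 ✓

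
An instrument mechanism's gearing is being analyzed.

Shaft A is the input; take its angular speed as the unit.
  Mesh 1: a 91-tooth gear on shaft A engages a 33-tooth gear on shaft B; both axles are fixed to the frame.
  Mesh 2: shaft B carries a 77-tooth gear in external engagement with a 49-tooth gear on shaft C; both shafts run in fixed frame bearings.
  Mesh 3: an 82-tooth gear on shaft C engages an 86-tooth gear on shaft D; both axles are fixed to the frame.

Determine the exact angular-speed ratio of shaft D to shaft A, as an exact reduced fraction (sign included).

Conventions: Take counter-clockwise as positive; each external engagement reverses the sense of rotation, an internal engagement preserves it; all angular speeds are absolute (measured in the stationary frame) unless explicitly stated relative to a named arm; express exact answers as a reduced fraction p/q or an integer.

-533/129

class = fixed-axis compound train [3 meshes; 3 ratios multiply, 3 sense flips]
mesh 1 [91T→33T]: running ratio 91/33, sense −
mesh 2 [77T→49T]: running ratio 13/3, sense +
mesh 3 [82T→86T]: running ratio 533/129, sense −
ω_out/ω_in = -533/129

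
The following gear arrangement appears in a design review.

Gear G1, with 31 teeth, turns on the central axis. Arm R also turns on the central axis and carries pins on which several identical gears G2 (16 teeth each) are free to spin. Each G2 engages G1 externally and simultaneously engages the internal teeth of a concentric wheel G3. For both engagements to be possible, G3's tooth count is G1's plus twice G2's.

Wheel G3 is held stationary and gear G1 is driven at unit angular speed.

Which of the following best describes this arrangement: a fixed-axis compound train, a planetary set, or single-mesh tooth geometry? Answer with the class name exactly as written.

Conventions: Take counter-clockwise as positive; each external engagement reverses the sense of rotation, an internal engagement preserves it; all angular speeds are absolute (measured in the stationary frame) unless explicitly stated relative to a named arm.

planetary set

planetary set (31T centre, 16T on arm, 63T internal) — Willis relation
classification: planetary set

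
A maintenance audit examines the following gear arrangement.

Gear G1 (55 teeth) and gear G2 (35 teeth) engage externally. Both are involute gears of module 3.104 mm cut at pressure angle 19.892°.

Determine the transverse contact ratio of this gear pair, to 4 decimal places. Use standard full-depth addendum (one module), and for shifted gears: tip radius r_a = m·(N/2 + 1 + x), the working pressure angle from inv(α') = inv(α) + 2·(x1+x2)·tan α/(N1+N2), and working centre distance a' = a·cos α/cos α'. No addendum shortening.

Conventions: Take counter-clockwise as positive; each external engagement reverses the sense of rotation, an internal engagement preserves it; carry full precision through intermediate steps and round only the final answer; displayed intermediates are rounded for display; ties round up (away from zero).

1.7342

class = single-mesh tooth geometry [involute pair 55T × 35T, m = 3.104]
base radii: r_b1 = 80.267051, r_b2 = 51.079032
tip radii: r_a1 = 88.464000, r_a2 = 57.424000
no profile shift: α' = α, a' = a
action lengths: √(r_a1²−r_b1²) = 37.189782, √(r_a2²−r_b2²) = 26.238297
base pitch p_b = π·m·cos α = 9.169686
CR = (37.189782 + 26.238297 − 139.680000·sin 19.89200°)/9.169686 = 1.734214
contact ratio ≈ 1.7342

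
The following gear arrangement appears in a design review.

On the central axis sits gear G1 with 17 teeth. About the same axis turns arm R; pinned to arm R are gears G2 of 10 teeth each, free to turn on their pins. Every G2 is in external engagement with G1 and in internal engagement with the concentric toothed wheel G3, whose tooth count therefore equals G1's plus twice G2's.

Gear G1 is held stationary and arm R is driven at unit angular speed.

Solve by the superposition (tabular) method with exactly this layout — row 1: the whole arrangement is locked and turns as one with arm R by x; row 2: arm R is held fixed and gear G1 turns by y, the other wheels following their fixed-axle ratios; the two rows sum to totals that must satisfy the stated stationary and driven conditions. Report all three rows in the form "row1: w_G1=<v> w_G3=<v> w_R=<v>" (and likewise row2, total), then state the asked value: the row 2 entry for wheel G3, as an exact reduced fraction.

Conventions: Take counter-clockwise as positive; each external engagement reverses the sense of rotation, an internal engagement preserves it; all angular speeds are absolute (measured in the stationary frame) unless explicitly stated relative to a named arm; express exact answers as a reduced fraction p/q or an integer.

recognized (axles ride arm R): planetary set, 17/10/37 teeth
row 1 — lock + rotate with arm: ω_sun = ω_ring = ω_arm = x
row 2 — arm fixed, fixed-axis ratios: sun y, ring −(17/37)·y, arm 0
boundary: total ω_sun = x + y = 0 and total ω_arm = x = 1  ⇒  y = -1, x = 1
row 2 ring = −(17/37)·(-1) = 17/37
totals (row 1 + row 2): sun 1 + (-1) = 0, ring 1 + 17/37 = 54/37, arm 1 + 0 = 1
asked cell (row2, ring) = 17/37

row1: w_G1=1 w_G3=1 w_R=1
row2: w_G1=-1 w_G3=17/37 w_R=0
total: w_G1=0 w_G3=54/37 w_R=1
asked value: 17/37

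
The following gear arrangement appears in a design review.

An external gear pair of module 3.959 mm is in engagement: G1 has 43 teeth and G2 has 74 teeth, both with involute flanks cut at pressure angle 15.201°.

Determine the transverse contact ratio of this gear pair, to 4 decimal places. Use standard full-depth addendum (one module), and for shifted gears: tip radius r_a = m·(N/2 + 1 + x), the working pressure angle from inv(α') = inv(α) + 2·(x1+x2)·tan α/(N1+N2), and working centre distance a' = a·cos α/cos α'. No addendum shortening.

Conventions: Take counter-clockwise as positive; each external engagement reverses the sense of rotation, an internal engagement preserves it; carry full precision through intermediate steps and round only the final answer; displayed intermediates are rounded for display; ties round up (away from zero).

2.1014

topology: single-mesh involute geometry — m = 3.959, 43T/74T pair
base radii: r_b1 = 82.140367, r_b2 = 141.357841
tip radii: r_a1 = 89.077500, r_a2 = 150.442000
no profile shift: α' = α, a' = a
action lengths: √(r_a1²−r_b1²) = 34.463910, √(r_a2²−r_b2²) = 51.485495
base pitch p_b = π·m·cos α = 12.002399
CR = (34.463910 + 51.485495 − 231.601500·sin 15.20100°)/12.002399 = 2.101421
contact ratio ≈ 2.1014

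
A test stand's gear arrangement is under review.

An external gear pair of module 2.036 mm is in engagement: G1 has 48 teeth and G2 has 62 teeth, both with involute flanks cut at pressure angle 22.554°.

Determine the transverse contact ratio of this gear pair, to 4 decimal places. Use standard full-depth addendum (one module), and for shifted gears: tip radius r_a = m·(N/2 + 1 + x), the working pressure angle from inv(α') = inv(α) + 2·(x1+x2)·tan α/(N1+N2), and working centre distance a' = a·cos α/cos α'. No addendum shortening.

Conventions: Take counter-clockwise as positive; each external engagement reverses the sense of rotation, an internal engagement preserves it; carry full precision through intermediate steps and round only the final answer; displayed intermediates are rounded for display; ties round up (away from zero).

1.6424

class = single-mesh tooth geometry [involute pair 48T × 62T, m = 2.036]
base radii: r_b1 = 45.126806, r_b2 = 58.288791
tip radii: r_a1 = 50.900000, r_a2 = 65.152000
no profile shift: α' = α, a' = a
action lengths: √(r_a1²−r_b1²) = 23.545306, √(r_a2²−r_b2²) = 29.106700
base pitch p_b = π·m·cos α = 5.907085
CR = (23.545306 + 29.106700 − 111.980000·sin 22.55400°)/5.907085 = 1.642372
contact ratio ≈ 1.6424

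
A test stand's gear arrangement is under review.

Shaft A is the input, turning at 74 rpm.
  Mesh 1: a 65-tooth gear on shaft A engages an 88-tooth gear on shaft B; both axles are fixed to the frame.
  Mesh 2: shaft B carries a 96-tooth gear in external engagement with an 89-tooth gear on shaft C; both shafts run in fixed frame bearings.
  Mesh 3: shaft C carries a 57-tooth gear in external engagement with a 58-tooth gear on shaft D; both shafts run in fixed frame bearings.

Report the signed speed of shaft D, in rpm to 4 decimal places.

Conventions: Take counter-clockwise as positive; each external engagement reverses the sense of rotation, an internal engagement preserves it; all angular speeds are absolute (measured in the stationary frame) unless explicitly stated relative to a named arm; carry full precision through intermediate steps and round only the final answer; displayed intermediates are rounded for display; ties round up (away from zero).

-57.9416 rpm

recognized (4 fixed axles, 3 meshes): fixed-axis compound train
mesh 1 [65T→88T]: ω = 74.0000×65/88 = 54.6591 rpm, sense flips to −
mesh 2 [96T→89T]: ω = 54.6591×96/89 = 58.9581 rpm, sense flips to +
mesh 3 [57T→58T]: ω = 58.9581×57/58 = 57.9416 rpm, sense flips to −
signed output speed = -57.9416 rpm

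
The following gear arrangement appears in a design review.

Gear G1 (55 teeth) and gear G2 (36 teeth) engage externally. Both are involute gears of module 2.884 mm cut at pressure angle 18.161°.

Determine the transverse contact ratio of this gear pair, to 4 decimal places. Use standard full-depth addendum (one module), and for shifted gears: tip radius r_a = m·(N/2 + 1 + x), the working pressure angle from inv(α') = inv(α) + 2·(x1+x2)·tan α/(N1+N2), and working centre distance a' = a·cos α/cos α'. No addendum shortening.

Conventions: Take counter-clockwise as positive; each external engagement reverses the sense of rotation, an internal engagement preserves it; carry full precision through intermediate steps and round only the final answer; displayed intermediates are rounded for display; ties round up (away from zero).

1.8330

recognized (one external pair, fixed centres): single-mesh tooth geometry, m = 2.884, N1 = 55, N2 = 36
base radii: r_b1 = 75.359127, r_b2 = 49.325974
tip radii: r_a1 = 82.194000, r_a2 = 54.796000
no profile shift: α' = α, a' = a
action lengths: √(r_a1²−r_b1²) = 32.815478, √(r_a2²−r_b2²) = 23.865244
base pitch p_b = π·m·cos α = 8.609007
CR = (32.815478 + 23.865244 − 131.222000·sin 18.16100°)/8.609007 = 1.833007
contact ratio ≈ 1.8330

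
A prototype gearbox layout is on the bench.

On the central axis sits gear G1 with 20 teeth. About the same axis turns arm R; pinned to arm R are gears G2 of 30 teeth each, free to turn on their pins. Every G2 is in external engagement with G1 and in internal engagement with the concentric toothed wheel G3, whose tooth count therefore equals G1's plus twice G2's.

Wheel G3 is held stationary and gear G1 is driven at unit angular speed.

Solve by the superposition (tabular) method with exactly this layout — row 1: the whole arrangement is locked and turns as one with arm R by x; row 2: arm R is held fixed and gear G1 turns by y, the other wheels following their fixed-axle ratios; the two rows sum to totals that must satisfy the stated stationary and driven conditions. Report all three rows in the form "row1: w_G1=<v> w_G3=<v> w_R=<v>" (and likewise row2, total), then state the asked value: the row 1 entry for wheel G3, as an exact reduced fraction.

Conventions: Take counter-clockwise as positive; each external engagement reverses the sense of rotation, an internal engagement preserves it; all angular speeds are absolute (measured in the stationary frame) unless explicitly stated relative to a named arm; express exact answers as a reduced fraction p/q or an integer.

row1: w_G1=1/5 w_G3=1/5 w_R=1/5
row2: w_G1=4/5 w_G3=-1/5 w_R=0
total: w_G1=1 w_G3=0 w_R=1/5
asked value: 1/5

class = planetary set [G3 = 20+2·30 = 80; Willis about the carrier]
row 1: whole set turns with the arm by x
row 2: sun turns y, ring = −(20/80)·y, arm 0
boundary: total ω_ring = x − (20/80)·y = 0 and total ω_sun = x + y = 1  ⇒  y = 4/5, x = 1/5
row 2 ring = −(20/80)·4/5 = -1/5
totals (row 1 + row 2): sun 1/5 + 4/5 = 1, ring 1/5 + (-1/5) = 0, arm 1/5 + 0 = 1/5
asked cell (row1, ring) = 1/5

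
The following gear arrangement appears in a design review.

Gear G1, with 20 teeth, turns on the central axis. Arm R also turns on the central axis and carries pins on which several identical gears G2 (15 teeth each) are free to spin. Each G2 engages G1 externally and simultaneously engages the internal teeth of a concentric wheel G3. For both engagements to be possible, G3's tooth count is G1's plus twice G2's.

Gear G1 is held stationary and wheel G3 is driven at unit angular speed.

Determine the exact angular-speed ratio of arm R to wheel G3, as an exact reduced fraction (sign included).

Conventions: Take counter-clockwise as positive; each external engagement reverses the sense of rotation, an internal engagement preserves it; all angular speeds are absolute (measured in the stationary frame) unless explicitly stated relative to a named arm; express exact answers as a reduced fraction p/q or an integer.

recognized (axles ride arm R): planetary set, 20/15/50 teeth
ring teeth: 20 + 2·15 = 50
20(ω_sun−ω_arm) = −50(ω_ring−ω_arm),  ω_sun = 0, ω_ring = 1
20(0−ω_arm) = −50(1−ω_arm)  ⇒  70·ω_arm = 50  ⇒  ω_arm = 5/7
ω_out/ω_in = 5/7

5/7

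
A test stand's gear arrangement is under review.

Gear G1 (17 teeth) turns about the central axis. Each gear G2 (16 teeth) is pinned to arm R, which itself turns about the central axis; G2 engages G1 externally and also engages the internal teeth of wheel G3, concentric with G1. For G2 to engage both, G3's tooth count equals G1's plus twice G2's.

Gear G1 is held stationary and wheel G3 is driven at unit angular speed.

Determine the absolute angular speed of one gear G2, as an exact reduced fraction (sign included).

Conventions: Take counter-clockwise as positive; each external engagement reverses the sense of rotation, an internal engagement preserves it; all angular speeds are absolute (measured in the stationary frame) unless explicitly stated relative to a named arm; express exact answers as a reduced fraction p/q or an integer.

49/32

topology: planetary set — G1 17T / G2 16T / G3 49T, arm = carrier (Willis)
ring teeth: 17 + 2·16 = 49
17(ω_sun−ω_arm) = −49(ω_ring−ω_arm),  ω_sun = 0, ω_ring = 1
17(0−ω_arm) = −49(1−ω_arm)  ⇒  66·ω_arm = 49  ⇒  ω_arm = 49/66
sun–planet mesh: 17·(0−49/66) = −16·(ω_p−ω_arm)  ⇒  ω_p−ω_arm = 833/1056
ω_p = 49/66 + 833/1056 = 49/32
exact speed ratio = 49/32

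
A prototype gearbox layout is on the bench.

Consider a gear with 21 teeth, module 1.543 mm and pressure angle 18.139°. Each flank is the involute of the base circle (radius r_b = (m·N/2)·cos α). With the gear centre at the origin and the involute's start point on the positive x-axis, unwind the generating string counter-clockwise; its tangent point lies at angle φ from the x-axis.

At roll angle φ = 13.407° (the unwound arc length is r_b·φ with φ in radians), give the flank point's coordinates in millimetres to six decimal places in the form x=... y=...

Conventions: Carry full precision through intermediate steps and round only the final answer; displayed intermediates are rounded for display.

x=15.812107 y=0.065395

class = single-mesh tooth geometry [base-circle involute, m = 1.543, 21T]
pitch radius r_p = m·N/2 = 1.543·21/2 = 16.201500
base radius r_b = r_p·cos α = 16.201500·cos 18.139° = 15.396351
roll angle φ = 13.407° = 0.23399629 rad
x = r_b·(cos φ + φ·sin φ) = 15.812107
y = r_b·(sin φ − φ·cos φ) = 0.065395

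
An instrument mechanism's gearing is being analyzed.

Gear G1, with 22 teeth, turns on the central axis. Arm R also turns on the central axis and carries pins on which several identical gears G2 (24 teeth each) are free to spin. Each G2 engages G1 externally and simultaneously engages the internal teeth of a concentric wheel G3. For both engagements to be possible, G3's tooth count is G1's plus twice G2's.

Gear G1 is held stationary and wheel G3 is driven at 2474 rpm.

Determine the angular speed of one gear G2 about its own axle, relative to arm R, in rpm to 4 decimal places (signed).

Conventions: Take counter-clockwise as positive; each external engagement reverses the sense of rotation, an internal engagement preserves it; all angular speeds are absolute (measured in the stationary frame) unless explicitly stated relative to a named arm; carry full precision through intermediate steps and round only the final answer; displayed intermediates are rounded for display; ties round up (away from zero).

+1725.5254 rpm

topology: planetary set — G1 22T / G2 24T / G3 70T, arm = carrier (Willis)
normalise by the input: solve with ω_ring = 1, then scale by 2474 rpm
ring teeth: 22 + 2·24 = 70
22(ω_sun−ω_arm) = −70(ω_ring−ω_arm),  ω_sun = 0, ω_ring = 1
22(0−ω_arm) = −70(1−ω_arm)  ⇒  92·ω_arm = 70  ⇒  ω_arm = 35/46
sun–planet mesh: 22·(0−35/46) = −24·(ω_p−ω_arm)  ⇒  ω_p−ω_arm = 385/552
scale: ω_p−ω_arm = 385/552 × 2474 rpm = +1725.5254 rpm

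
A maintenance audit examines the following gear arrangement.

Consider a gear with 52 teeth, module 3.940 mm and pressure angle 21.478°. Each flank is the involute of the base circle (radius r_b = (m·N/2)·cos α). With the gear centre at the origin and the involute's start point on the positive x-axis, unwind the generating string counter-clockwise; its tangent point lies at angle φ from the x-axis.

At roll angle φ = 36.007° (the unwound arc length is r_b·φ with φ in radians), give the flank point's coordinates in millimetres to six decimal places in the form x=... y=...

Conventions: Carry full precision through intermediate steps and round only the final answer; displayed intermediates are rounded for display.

single-mesh involute tooth geometry (52T wheel at module 3.940)
pitch radius r_p = m·N/2 = 3.940·52/2 = 102.440000
base radius r_b = r_p·cos α = 102.440000·cos 21.478° = 95.326385
roll angle φ = 36.007° = 0.62844070 rad
x = r_b·(cos φ + φ·sin φ) = 112.332180
y = r_b·(sin φ − φ·cos φ) = 7.579402

x=112.332180 y=7.579402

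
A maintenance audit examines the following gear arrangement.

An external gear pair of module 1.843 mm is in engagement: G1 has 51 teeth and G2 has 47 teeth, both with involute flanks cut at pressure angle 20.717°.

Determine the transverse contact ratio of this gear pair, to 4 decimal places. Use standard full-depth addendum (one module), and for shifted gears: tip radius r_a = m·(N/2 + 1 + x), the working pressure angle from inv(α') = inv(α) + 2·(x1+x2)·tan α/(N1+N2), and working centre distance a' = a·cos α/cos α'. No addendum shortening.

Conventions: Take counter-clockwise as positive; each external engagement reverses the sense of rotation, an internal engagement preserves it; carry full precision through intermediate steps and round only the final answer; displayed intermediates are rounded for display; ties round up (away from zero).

recognized (one external pair, fixed centres): single-mesh tooth geometry, m = 1.843, N1 = 51, N2 = 47
base radii: r_b1 = 43.957665, r_b2 = 40.510005
tip radii: r_a1 = 48.839500, r_a2 = 45.153500
no profile shift: α' = α, a' = a
action lengths: √(r_a1²−r_b1²) = 21.284278, √(r_a2²−r_b2²) = 19.944375
base pitch p_b = π·m·cos α = 5.415572
CR = (21.284278 + 19.944375 − 90.307000·sin 20.71700°)/5.415572 = 1.714009
contact ratio ≈ 1.7140

1.7140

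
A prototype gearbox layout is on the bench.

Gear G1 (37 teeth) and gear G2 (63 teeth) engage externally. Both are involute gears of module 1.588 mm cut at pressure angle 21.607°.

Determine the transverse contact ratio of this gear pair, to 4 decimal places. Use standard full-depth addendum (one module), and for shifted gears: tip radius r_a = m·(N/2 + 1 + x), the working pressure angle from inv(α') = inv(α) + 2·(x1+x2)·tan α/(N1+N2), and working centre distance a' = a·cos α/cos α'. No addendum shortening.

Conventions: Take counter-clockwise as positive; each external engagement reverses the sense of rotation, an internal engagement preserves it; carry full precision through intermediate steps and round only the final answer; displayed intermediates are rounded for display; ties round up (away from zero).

class = single-mesh tooth geometry [involute pair 37T × 63T, m = 1.588]
base radii: r_b1 = 27.313652, r_b2 = 46.507029
tip radii: r_a1 = 30.966000, r_a2 = 51.610000
no profile shift: α' = α, a' = a
action lengths: √(r_a1²−r_b1²) = 14.589639, √(r_a2²−r_b2²) = 22.376066
base pitch p_b = π·m·cos α = 4.638290
CR = (14.589639 + 22.376066 − 79.400000·sin 21.60700°)/4.638290 = 1.666044
contact ratio ≈ 1.6660

1.6660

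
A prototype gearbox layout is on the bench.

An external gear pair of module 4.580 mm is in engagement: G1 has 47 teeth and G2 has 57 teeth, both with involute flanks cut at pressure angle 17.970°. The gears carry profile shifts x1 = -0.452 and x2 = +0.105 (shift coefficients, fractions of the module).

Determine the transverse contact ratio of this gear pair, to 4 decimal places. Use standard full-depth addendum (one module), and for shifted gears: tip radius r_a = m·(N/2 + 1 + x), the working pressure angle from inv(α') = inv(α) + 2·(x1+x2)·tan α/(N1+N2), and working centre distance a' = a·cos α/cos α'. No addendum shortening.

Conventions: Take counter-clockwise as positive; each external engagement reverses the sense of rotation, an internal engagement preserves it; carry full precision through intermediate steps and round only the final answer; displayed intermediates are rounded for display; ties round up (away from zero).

1.9829

recognized (one external pair, fixed centres): single-mesh tooth geometry, m = 4.580, N1 = 47, N2 = 57
base radii: r_b1 = 102.379613, r_b2 = 124.162510
tip radii: r_a1 = 110.139840, r_a2 = 135.590900
inv(α') = inv(17.970°) + 2·(-0.452+0.105)·tan α/(47+57) = 0.00854090  ⇒  α' = 16.69778°
a' = a·cos α / cos α' = 238.1600·cos 17.970°/cos 16.69778° = 236.515102
action lengths: √(r_a1²−r_b1²) = 40.610332, √(r_a2²−r_b2²) = 54.484523
base pitch p_b = π·m·cos α = 13.686598
CR = (40.610332 + 54.484523 − 236.515102·sin 16.69778°)/13.686598 = 1.982856
contact ratio ≈ 1.9829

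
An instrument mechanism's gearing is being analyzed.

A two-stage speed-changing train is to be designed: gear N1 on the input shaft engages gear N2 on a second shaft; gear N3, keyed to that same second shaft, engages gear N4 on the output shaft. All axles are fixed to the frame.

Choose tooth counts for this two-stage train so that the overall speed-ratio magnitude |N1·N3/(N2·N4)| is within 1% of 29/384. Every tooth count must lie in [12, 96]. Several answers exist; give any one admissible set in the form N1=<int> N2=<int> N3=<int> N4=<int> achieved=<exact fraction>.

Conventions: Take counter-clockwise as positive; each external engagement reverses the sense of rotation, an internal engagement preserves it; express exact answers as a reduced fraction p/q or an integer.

N1=12 N2=48 N3=29 N4=96 achieved=29/384

design class (target 29/384): fixed-axis compound train
target = 29/384 in lowest terms: an exact hit needs N1·N3 = k·29 and N2·N4 = k·384 for one integer k, every count in [12, 96]; additionally prefer no 1:1 stage (N1 ≠ N2, N3 ≠ N4)
k = 1…11: no 1:1-free in-range split of k·29 and k·384 into factor pairs; take k = 12
k = 12: N1·N3 = 348 = 12·29, N2·N4 = 4608 = 48·96
achieved = 12·29/(48·96) = 29/384; |achieved − target| = 0 ≤ 29/38400 ✓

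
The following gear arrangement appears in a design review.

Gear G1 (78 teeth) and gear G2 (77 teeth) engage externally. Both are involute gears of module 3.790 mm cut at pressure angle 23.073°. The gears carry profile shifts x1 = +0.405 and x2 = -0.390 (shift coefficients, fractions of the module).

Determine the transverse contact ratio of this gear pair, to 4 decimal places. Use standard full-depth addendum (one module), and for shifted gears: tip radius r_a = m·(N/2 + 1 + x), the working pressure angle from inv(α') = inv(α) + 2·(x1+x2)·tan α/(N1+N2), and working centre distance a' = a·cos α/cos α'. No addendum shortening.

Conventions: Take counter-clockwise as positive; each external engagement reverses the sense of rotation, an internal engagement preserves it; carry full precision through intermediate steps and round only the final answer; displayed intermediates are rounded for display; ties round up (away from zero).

1.6438

topology: single-mesh involute geometry — m = 3.790, 78T/77T pair
base radii: r_b1 = 135.986128, r_b2 = 134.242716
tip radii: r_a1 = 153.134950, r_a2 = 148.226900
inv(α') = inv(23.073°) + 2·(+0.405-0.390)·tan α/(78+77) = 0.02336191  ⇒  α' = 23.09900°
a' = a·cos α / cos α' = 293.7250·cos 23.073°/cos 23.09900° = 293.781820
action lengths: √(r_a1²−r_b1²) = 70.413677, √(r_a2²−r_b2²) = 62.849877
base pitch p_b = π·m·cos α = 10.954180
CR = (70.413677 + 62.849877 − 293.781820·sin 23.09900°)/10.954180 = 1.643825
contact ratio ≈ 1.6438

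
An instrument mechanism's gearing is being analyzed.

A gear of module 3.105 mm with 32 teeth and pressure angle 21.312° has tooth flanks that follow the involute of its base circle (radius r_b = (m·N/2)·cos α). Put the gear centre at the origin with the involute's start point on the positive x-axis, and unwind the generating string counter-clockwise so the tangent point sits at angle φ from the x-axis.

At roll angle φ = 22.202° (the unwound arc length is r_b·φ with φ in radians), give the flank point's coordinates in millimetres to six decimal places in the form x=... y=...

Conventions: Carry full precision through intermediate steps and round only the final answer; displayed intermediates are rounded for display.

recognized (one wheel, involute flank): single-mesh tooth geometry, m = 3.105, N = 32
pitch radius r_p = m·N/2 = 3.105·32/2 = 49.680000
base radius r_b = r_p·cos α = 49.680000·cos 21.312° = 46.282640
roll angle φ = 22.202° = 0.38749800 rad
x = r_b·(cos φ + φ·sin φ) = 49.628063
y = r_b·(sin φ − φ·cos φ) = 0.884240

x=49.628063 y=0.884240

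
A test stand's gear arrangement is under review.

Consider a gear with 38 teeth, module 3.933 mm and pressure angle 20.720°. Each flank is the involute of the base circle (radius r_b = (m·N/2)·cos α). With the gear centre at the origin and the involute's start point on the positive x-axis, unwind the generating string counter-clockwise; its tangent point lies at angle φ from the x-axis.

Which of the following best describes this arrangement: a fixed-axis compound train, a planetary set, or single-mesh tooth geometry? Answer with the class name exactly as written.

single-mesh tooth geometry

recognized (one wheel, involute flank): single-mesh tooth geometry, m = 3.933, N = 38
classification: single-mesh tooth geometry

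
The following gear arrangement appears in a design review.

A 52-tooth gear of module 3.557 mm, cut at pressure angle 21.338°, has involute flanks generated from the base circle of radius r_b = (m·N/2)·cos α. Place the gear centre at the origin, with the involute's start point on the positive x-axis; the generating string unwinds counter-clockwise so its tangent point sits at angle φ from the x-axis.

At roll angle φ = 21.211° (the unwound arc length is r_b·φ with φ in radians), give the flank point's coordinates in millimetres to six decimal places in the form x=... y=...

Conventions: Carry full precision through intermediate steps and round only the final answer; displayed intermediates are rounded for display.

x=91.844535 y=1.436969

topology: single-mesh involute geometry — m = 3.557, N = 52
pitch radius r_p = m·N/2 = 3.557·52/2 = 92.482000
base radius r_b = r_p·cos α = 92.482000·cos 21.338° = 86.142369
roll angle φ = 21.211° = 0.37020179 rad
x = r_b·(cos φ + φ·sin φ) = 91.844535
y = r_b·(sin φ − φ·cos φ) = 1.436969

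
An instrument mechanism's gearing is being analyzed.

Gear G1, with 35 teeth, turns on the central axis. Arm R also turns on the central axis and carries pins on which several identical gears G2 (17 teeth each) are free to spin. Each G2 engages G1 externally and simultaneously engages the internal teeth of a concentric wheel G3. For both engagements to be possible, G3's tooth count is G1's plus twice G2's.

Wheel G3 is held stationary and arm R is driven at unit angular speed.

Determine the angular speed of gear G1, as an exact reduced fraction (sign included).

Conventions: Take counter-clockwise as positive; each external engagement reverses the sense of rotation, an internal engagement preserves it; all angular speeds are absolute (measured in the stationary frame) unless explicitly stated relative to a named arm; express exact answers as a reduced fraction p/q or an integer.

recognized (axles ride arm R): planetary set, 35/17/69 teeth
ring teeth: 35 + 2·17 = 69
35(ω_sun−ω_arm) = −69(ω_ring−ω_arm),  ω_ring = 0, ω_arm = 1
ω_sun = 1 − (69/35)(0−1) = 104/35
exact speed ratio = 104/35

104/35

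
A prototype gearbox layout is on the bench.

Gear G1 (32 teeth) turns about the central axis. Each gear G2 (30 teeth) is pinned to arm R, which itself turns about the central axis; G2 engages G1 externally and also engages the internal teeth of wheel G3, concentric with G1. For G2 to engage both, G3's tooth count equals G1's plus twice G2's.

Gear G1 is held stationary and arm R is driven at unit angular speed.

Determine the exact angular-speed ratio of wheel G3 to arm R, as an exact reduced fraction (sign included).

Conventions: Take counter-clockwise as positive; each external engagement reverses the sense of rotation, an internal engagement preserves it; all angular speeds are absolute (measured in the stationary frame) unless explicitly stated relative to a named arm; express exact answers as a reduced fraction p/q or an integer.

31/23

class = planetary set [G3 = 32+2·30 = 92; Willis about the carrier]
ring teeth: 32 + 2·30 = 92
32(ω_sun−ω_arm) = −92(ω_ring−ω_arm),  ω_sun = 0, ω_arm = 1
ω_ring = 1 − (32/92)(0−1) = 31/23
ω_out/ω_in = 31/23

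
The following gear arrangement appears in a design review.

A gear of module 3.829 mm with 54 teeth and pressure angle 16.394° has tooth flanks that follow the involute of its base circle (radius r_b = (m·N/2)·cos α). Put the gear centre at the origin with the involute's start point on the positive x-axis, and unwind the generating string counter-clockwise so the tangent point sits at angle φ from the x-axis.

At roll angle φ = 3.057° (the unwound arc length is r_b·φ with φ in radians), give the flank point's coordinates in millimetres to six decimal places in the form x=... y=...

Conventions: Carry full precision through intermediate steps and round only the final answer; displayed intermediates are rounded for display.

x=99.320881 y=0.005020

topology: single-mesh involute geometry — m = 3.829, N = 54
pitch radius r_p = m·N/2 = 3.829·54/2 = 103.383000
base radius r_b = r_p·cos α = 103.383000·cos 16.394° = 99.179813
roll angle φ = 3.057° = 0.05335472 rad
x = r_b·(cos φ + φ·sin φ) = 99.320881
y = r_b·(sin φ − φ·cos φ) = 0.005020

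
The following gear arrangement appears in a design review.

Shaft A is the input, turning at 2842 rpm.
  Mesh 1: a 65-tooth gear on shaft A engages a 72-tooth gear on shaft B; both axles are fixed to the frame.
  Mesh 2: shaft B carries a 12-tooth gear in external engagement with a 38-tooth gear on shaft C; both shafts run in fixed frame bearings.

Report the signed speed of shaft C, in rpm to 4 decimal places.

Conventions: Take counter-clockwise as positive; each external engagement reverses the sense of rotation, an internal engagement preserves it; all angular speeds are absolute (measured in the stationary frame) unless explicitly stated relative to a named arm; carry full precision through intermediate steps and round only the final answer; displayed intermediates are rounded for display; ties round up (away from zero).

+810.2193 rpm

2-mesh fixed-axis compound train (all bearings frame-fixed)
mesh 1 [65T→72T]: ω = 2842.0000×65/72 = 2565.6944 rpm, sense flips to −
mesh 2 [12T→38T]: ω = 2565.6944×12/38 = 810.2193 rpm, sense flips to +
signed output speed = +810.2193 rpm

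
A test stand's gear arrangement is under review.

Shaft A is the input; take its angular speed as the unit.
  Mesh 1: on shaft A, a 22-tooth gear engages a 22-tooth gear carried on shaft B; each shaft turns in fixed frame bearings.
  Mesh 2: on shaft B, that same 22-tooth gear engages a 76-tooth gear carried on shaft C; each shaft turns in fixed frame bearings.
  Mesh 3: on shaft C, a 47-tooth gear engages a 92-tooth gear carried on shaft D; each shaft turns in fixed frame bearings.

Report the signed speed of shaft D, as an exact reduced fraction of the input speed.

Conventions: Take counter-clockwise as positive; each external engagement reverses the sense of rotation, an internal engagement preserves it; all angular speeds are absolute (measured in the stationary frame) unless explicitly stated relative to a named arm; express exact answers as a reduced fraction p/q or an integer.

-517/3496

3-mesh fixed-axis compound train (all bearings frame-fixed)
mesh 1 [22T→22T]: |ω|/ω_in = 1×22/22 = 1, sense flips to −
mesh 2 [22T→76T]: |ω|/ω_in = 1×22/76 = 11/38, sense flips to +
mesh 3 [47T→92T]: |ω|/ω_in = (11/38)×47/92 = 517/3496, sense flips to −
signed output speed (× input speed) = -517/3496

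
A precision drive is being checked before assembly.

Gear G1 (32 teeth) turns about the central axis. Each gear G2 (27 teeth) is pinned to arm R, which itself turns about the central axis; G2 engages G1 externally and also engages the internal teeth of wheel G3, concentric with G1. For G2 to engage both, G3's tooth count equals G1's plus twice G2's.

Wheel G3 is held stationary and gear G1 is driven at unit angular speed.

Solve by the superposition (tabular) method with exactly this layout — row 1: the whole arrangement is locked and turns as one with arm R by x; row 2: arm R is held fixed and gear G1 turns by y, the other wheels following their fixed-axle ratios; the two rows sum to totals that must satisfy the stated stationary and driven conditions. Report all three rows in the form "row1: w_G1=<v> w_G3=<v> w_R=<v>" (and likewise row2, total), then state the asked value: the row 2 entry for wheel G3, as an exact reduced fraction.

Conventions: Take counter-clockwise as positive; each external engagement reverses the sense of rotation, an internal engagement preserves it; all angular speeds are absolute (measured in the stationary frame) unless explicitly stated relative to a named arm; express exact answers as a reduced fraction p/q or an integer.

row1: w_G1=16/59 w_G3=16/59 w_R=16/59
row2: w_G1=43/59 w_G3=-16/59 w_R=0
total: w_G1=1 w_G3=0 w_R=16/59
asked value: -16/59

planetary set (32T centre, 27T on arm, 86T internal) — Willis relation
row 1 — lock + rotate with arm: ω_sun = ω_ring = ω_arm = x
row 2: sun turns y, ring = −(32/86)·y, arm 0
boundary: total ω_ring = x − (32/86)·y = 0 and total ω_sun = x + y = 1  ⇒  y = 43/59, x = 16/59
row 2 ring = −(32/86)·43/59 = -16/59
totals (row 1 + row 2): sun 16/59 + 43/59 = 1, ring 16/59 + (-16/59) = 0, arm 16/59 + 0 = 16/59
asked cell (row2, ring) = -16/59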